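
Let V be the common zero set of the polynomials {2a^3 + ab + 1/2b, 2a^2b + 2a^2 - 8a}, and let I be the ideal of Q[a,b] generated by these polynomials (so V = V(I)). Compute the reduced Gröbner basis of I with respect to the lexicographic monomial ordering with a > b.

f_1 = 2a^3 + ab + 1/2b, LT = a^3.
f_2 = 2a^2b + 2a^2 - 8a, LT = a^2b.

S(f_1,f_2): lcm = a^3b. S = -a^3 + 4a^2 + 1/2ab^2 + 1/4b^2.
  leading term a^3: subtract (-1/2)·f_1 from -a^3 + 4a^2 + 1/2ab^2 + 1/4b^2 → 4a^2 + 1/2ab^2 + 1/2ab + 1/4b^2 + 1/4b
  leading term a^2: no divisor's leading term divides it; move 4a^2 to the remainder.
  leading term ab^2: no divisor's leading term divides it; move 1/2ab^2 to the remainder.
  leading term ab: no divisor's leading term divides it; move 1/2ab to the remainder.
  leading term b^2: no divisor's leading term divides it; move 1/4b^2 to the remainder.
  leading term b: no divisor's leading term divides it; move 1/4b to the remainder.
  remainder 4a^2 + 1/2ab^2 + 1/2ab + 1/4b^2 + 1/4b ≠ 0; add g_3 = 4a^2 + 1/2ab^2 + 1/2ab + 1/4b^2 + 1/4b to the basis.

S(f_1,g_3): lcm = a^3. S = -1/8a^2b^2 - 1/8a^2b - 1/16ab^2 + 7/16ab + 1/4b.
  leading term a^2b^2: subtract (-1/16b)·f_2 from -1/8a^2b^2 - 1/8a^2b - 1/16ab^2 + 7/16ab + 1/4b → -1/16ab^2 - 1/16ab + 1/4b
  leading term ab^2: no divisor's leading term divides it; move -1/16ab^2 to the remainder.
  leading term ab: no divisor's leading term divides it; move -1/16ab to the remainder.
  leading term b: no divisor's leading term divides it; move 1/4b to the remainder.
  remainder -1/16ab^2 - 1/16ab + 1/4b ≠ 0; add g_4 = -1/16ab^2 - 1/16ab + 1/4b to the basis.

S(f_2,g_3): lcm = a^2b. S = a^2 - 1/8ab^3 - 1/8ab^2 - 4a - 1/16b^3 - 1/16b^2.
  leading term a^2: subtract (1/4)·g_3 from a^2 - 1/8ab^3 - 1/8ab^2 - 4a - 1/16b^3 - 1/16b^2 → -1/8ab^3 - 1/4ab^2 - 1/8ab - 4a - 1/16b^3 - 1/8b^2 - 1/16b
  leading term ab^3: subtract (2b)·g_4 from -1/8ab^3 - 1/4ab^2 - 1/8ab - 4a - 1/16b^3 - 1/8b^2 - 1/16b → -1/8ab^2 - 1/8ab - 4a - 1/16b^3 - 5/8b^2 - 1/16b
  leading term ab^2: subtract (2)·g_4 from -1/8ab^2 - 1/8ab - 4a - 1/16b^3 - 5/8b^2 - 1/16b → -4a - 1/16b^3 - 5/8b^2 - 9/16b
  leading term a: no divisor's leading term divides it; move -4a to the remainder.
  leading term b^3: no divisor's leading term divides it; move -1/16b^3 to the remainder.
  leading term b^2: no divisor's leading term divides it; move -5/8b^2 to the remainder.
  leading term b: no divisor's leading term divides it; move -9/16b to the remainder.
  remainder -4a - 1/16b^3 - 5/8b^2 - 9/16b ≠ 0; add g_5 = -4a - 1/16b^3 - 5/8b^2 - 9/16b to the basis.

S(g_4,g_5): lcm = ab^2. S = ab - 1/64b^5 - 5/32b^4 - 9/64b^3 - 4b.
  leading term ab: subtract (-1/4b)·g_5 from ab - 1/64b^5 - 5/32b^4 - 9/64b^3 - 4b → -1/64b^5 - 11/64b^4 - 19/64b^3 - 9/64b^2 - 4b
  leading term b^5: no divisor's leading term divides it; move -1/64b^5 to the remainder.
  leading term b^4: no divisor's leading term divides it; move -11/64b^4 to the remainder.
  leading term b^3: no divisor's leading term divides it; move -19/64b^3 to the remainder.
  leading term b^2: no divisor's leading term divides it; move -9/64b^2 to the remainder.
  leading term b: no divisor's leading term divides it; move -4b to the remainder.
  remainder -1/64b^5 - 11/64b^4 - 19/64b^3 - 9/64b^2 - 4b ≠ 0; add g_6 = -1/64b^5 - 11/64b^4 - 19/64b^3 - 9/64b^2 - 4b to the basis.

The other S-polynomials (S(f_1,g_4), S(f_2,g_4), S(g_3,g_4), S(f_1,g_5), S(f_2,g_5), S(g_3,g_5), S(f_1,g_6), S(f_2,g_6), S(g_3,g_6), S(g_4,g_6), S(g_5,g_6)) all reduce to 0 modulo the current basis, so we have a Gröbner basis.
Inter-reduce: drop elements whose leading term is divisible by another's, tail-reduce, and make monic.

G = {a + 1/64b^3 + 5/32b^2 + 9/64b, b^5 + 11b^4 + 19b^3 + 9b^2 + 256b}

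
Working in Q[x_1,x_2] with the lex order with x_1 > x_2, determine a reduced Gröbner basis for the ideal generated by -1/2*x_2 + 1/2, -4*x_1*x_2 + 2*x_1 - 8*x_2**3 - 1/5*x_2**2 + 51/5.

G = {x_1 - 1, x_2 - 1}

f_1 = -1/2*x_2 + 1/2, LT = x_2.
f_2 = -4*x_1*x_2 + 2*x_1 - 8*x_2**3 - 1/5*x_2**2 + 51/5, LT = x_1*x_2.

S(f_1,f_2): lcm = x_1*x_2. S = -1/2*x_1 - 2*x_2**3 - 1/20*x_2**2 + 51/20.
  reduce S modulo (f_1, f_2):
  remainder -1/2*x_1 + 1/2 ≠ 0; add g_3 = -1/2*x_1 + 1/2 to the basis.

The other S-polynomials (S(f_1,g_3), S(f_2,g_3)) all reduce to 0 modulo the current basis, so we have a Gröbner basis.
Inter-reduce: drop elements whose leading term is divisible by another's, tail-reduce, and make monic.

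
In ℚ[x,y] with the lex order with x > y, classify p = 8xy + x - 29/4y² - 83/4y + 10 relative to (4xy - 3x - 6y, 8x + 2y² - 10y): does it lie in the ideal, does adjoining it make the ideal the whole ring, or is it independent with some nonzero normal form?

Adjoining 8xy + x - 29/4y² - 83/4y + 10 makes the ideal the whole ring: the system is inconsistent.

First compute the reduced Gröbner basis of I by Buchberger's algorithm.
f_1 = 4xy - 3x - 6y, LT = xy.
f_2 = 8x + 2y² - 10y, LT = x.

S(f_1,f_2): lcm = xy. S = -¾x - ¼y³ + 5/4y² - 3/2y.
  leading term x: subtract (-3/32)·f_2 from -¾x - ¼y³ + 5/4y² - 3/2y → -¼y³ + 23/16y² - 39/16y
  leading term y³: no divisor's leading term divides it; move -¼y³ to the remainder.
  leading term y²: no divisor's leading term divides it; move 23/16y² to the remainder.
  leading term y: no divisor's leading term divides it; move -39/16y to the remainder.
  remainder -¼y³ + 23/16y² - 39/16y ≠ 0; add h_3 = -¼y³ + 23/16y² - 39/16y to the basis.

The other S-polynomials (S(f_1,h_3), S(f_2,h_3)) all reduce to 0 modulo the current basis, so we have a Gröbner basis.
Inter-reduce: drop elements whose leading term is divisible by another's, tail-reduce, and make monic.
Reduced Gröbner basis: {x + ¼y² - 5/4y, y³ - 23/4y² + 39/4y}.
Label its elements g_1 = x + ¼y² - 5/4y, g_2 = y³ - 23/4y² + 39/4y.

Reduce p = 8xy + x - 29/4y² - 83/4y + 10 modulo G:
  leading term xy: subtract (8y)·g_1 from 8xy + x - 29/4y² - 83/4y + 10 → x - 2y³ + 11/4y² - 83/4y + 10
  leading term x: subtract (1)·g_1 from x - 2y³ + 11/4y² - 83/4y + 10 → -2y³ + 5/2y² - 39/2y + 10
  leading term y³: subtract (-2)·g_2 from -2y³ + 5/2y² - 39/2y + 10 → -9y² + 10
  leading term y²: no divisor's leading term divides it; move -9y² to the remainder.
  leading term 1: no divisor's leading term divides it; move 10 to the remainder.
  normal form = -9y² + 10.
The normal form is nonzero, so p ∉ I. Since p minus its normal form lies in I, I + (p) = I + (r) where r = -9y² + 10; decide whether this ideal is the whole ring.
Run Buchberger on G together with r (pairs among the g_i already reduce to 0 since G is a Gröbner basis):
g_1 = x + ¼y² - 5/4y, LT = x.
g_2 = y³ - 23/4y² + 39/4y, LT = y³.
r = -9y² + 10, LT = y².

S(g_2,r): lcm = y³. S = -23/4y² + 391/36y.
  leading term y²: subtract (23/36)·r from -23/4y² + 391/36y → 391/36y - 115/18
  leading term y: no divisor's leading term divides it; move 391/36y to the remainder.
  leading term 1: no divisor's leading term divides it; move -115/18 to the remainder.
  remainder 391/36y - 115/18 ≠ 0; add m_4 = 391/36y - 115/18 to the basis.

S(r,m_4): lcm = y². S = 10/17y - 10/9.
  leading term y: subtract (360/6647)·m_4 from 10/17y - 10/9 → -1990/2601
  leading term 1: no divisor's leading term divides it; move -1990/2601 to the remainder.
  remainder -1990/2601 ≠ 0; add m_5 = -1990/2601 to the basis.

The other S-polynomials (S(g_1,g_2), S(g_1,r), S(g_1,m_4), S(g_2,m_4), S(g_1,m_5), S(g_2,m_5), S(r,m_5), S(m_4,m_5)) all reduce to 0 modulo the current basis, so we have a Gröbner basis.
Inter-reduce: drop elements whose leading term is divisible by another's, tail-reduce, and make monic.
Reduced Gröbner basis: {1}.
The reduced Gröbner basis of I + (p) is {1}: the ideal is the whole ring, so the enlarged system has no common solution — adjoining p is inconsistent.

The remainder on division by a Gröbner basis is unique — it is the normal form.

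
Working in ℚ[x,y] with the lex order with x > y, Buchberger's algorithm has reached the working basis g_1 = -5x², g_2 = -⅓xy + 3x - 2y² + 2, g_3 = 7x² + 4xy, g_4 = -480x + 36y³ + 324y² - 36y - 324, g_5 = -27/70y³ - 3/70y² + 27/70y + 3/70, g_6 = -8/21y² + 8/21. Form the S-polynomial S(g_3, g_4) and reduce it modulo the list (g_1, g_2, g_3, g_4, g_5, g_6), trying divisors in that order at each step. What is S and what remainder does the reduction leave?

lcm(LM(g_3), LM(g_4)) = x².
S = (lcm/LT(g_3))·g_3 − (lcm/LT(g_4))·g_4 = 3/40xy³ + 27/40xy² + 139/280xy - 27/40x.
Reduce S modulo (g_1, g_2, g_3, g_4, g_5, g_6) in that order:
  leading term xy³: subtract (-9/40y²)·g_2 from 3/40xy³ + 27/40xy² + 139/280xy - 27/40x → 27/20xy² + 139/280xy - 27/40x - 9/20y⁴ + 9/20y²
  leading term xy²: subtract (-81/20y)·g_2 from 27/20xy² + 139/280xy - 27/40x - 9/20y⁴ + 9/20y² → 3541/280xy - 27/40x - 9/20y⁴ - 81/10y³ + 9/20y² + 81/10y
  leading term xy: subtract (-10623/280)·g_2 from 3541/280xy - 27/40x - 9/20y⁴ - 81/10y³ + 9/20y² + 81/10y → 792/7x - 9/20y⁴ - 81/10y³ - 528/7y² + 81/10y + 10623/140
  leading term x: subtract (-33/140)·g_4 from 792/7x - 9/20y⁴ - 81/10y³ - 528/7y² + 81/10y + 10623/140 → -9/20y⁴ + 27/70y³ + 33/35y² - 27/70y - 69/140
  leading term y⁴: subtract (7/6y)·g_5 from -9/20y⁴ + 27/70y³ + 33/35y² - 27/70y - 69/140 → 61/140y³ + 69/140y² - 61/140y - 69/140
  leading term y³: subtract (-61/54)·g_5 from 61/140y³ + 69/140y² - 61/140y - 69/140 → 4/9y² - 4/9
  leading term y²: subtract (-7/6)·g_6 from 4/9y² - 4/9 → 0
The remainder is 0, so this S-polynomial contributes no new basis element.
An S-polynomial is built so that the two leading terms cancel; whether anything survives reduction is exactly the Gröbner-basis criterion.

S(g_3, g_4) = 3/40xy³ + 27/40xy² + 139/280xy - 27/40x; remainder on division = 0.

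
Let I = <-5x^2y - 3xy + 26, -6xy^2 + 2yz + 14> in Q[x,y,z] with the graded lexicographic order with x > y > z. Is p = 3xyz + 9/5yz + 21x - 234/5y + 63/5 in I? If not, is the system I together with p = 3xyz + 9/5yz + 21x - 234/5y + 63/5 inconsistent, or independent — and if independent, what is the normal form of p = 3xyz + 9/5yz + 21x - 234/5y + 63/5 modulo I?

First compute the reduced Gröbner basis of I by Buchberger's algorithm.
f_1 = -5x^2y - 3xy + 26, LT = x^2y.
f_2 = -6xy^2 + 2yz + 14, LT = xy^2.

S(f_1,f_2): lcm = x^2y^2. S = 3/5xy^2 + 1/3xyz + 7/3x - 26/5y.
  leading term xy^2: subtract (-1/10)·f_2 from 3/5xy^2 + 1/3xyz + 7/3x - 26/5y → 1/3xyz + 1/5yz + 7/3x - 26/5y + 7/5
  leading term xyz: no divisor's leading term divides it; move 1/3xyz to the remainder.
  leading term yz: no divisor's leading term divides it; move 1/5yz to the remainder.
  leading term x: no divisor's leading term divides it; move 7/3x to the remainder.
  leading term y: no divisor's leading term divides it; move -26/5y to the remainder.
  leading term 1: no divisor's leading term divides it; move 7/5 to the remainder.
  remainder 1/3xyz + 1/5yz + 7/3x - 26/5y + 7/5 ≠ 0; add h_3 = 1/3xyz + 1/5yz + 7/3x - 26/5y + 7/5 to the basis.

S(f_1,h_3): lcm = x^2yz. S = -7x^2 + 78/5xy - 21/5x - 26/5z.
  leading term x^2: no divisor's leading term divides it; move -7x^2 to the remainder.
  leading term xy: no divisor's leading term divides it; move 78/5xy to the remainder.
  leading term x: no divisor's leading term divides it; move -21/5x to the remainder.
  leading term z: no divisor's leading term divides it; move -26/5z to the remainder.
  remainder -7x^2 + 78/5xy - 21/5x - 26/5z ≠ 0; add h_4 = -7x^2 + 78/5xy - 21/5x - 26/5z to the basis.

S(f_2,h_3): lcm = xy^2z. S = -3/5y^2z - 1/3yz^2 - 7xy + 78/5y^2 - 21/5y - 7/3z.
  leading term y^2z: no divisor's leading term divides it; move -3/5y^2z to the remainder.
  leading term yz^2: no divisor's leading term divides it; move -1/3yz^2 to the remainder.
  leading term xy: no divisor's leading term divides it; move -7xy to the remainder.
  leading term y^2: no divisor's leading term divides it; move 78/5y^2 to the remainder.
  leading term y: no divisor's leading term divides it; move -21/5y to the remainder.
  leading term z: no divisor's leading term divides it; move -7/3z to the remainder.
  remainder -3/5y^2z - 1/3yz^2 - 7xy + 78/5y^2 - 21/5y - 7/3z ≠ 0; add h_5 = -3/5y^2z - 1/3yz^2 - 7xy + 78/5y^2 - 21/5y - 7/3z to the basis.

The other S-polynomials (S(f_1,h_4), S(f_2,h_4), S(h_3,h_4), S(f_1,h_5), S(f_2,h_5), S(h_3,h_5), S(h_4,h_5)) all reduce to 0 modulo the current basis, so we have a Gröbner basis.
Inter-reduce: drop elements whose leading term is divisible by another's, tail-reduce, and make monic.
Reduced Gröbner basis: {xy^2 - 1/3yz - 7/3, xyz + 3/5yz + 7x - 78/5y + 21/5, y^2z + 5/9yz^2 + 35/3xy - 26y^2 + 7y + 35/9z, x^2 - 78/35xy + 3/5x + 26/35z}.
Label its elements g_1 = xy^2 - 1/3yz - 7/3, g_2 = xyz + 3/5yz + 7x - 78/5y + 21/5, g_3 = y^2z + 5/9yz^2 + 35/3xy - 26y^2 + 7y + 35/9z, g_4 = x^2 - 78/35xy + 3/5x + 26/35z.

Reduce p = 3xyz + 9/5yz + 21x - 234/5y + 63/5 modulo G:
  leading term xyz: subtract (3)·g_2 from 3xyz + 9/5yz + 21x - 234/5y + 63/5 → 0
  normal form = 0.
Since the normal form is 0, p ∈ I.

3xyz + 9/5yz + 21x - 234/5y + 63/5 lies in I (it reduces to 0).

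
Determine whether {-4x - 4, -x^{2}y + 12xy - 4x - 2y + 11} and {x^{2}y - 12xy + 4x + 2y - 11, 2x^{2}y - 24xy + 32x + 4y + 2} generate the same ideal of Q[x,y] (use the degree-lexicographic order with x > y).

Yes, the ideals are equal.

Two ideals are equal iff their reduced Gröbner bases coincide (the reduced basis is unique for a fixed ordering).
Buchberger on the first generating set:
f_1 = -4x - 4, LT = x.
f_2 = -x^{2}y + 12xy - 4x - 2y + 11, LT = x^{2}y.

S(f_1,f_2): lcm = x^{2}y. S = 13xy - 4x - 2y + 11.
  leading term xy: subtract (-\tfrac{13}{4}y)·f_1 from 13xy - 4x - 2y + 11 → -4x - 15y + 11
  leading term x: subtract (1)·f_1 from -4x - 15y + 11 → -15y + 15
  leading term y: no divisor's leading term divides it; move -15y to the remainder.
  leading term 1: no divisor's leading term divides it; move 15 to the remainder.
  remainder -15y + 15 ≠ 0; add g_3 = -15y + 15 to the basis.

The other S-polynomials (S(f_1,g_3), S(f_2,g_3)) all reduce to 0 modulo the current basis, so we have a Gröbner basis.
Inter-reduce: drop elements whose leading term is divisible by another's, tail-reduce, and make monic.
Reduced Gröbner basis: {x + 1, y - 1}.

Buchberger on the second generating set:
h_1 = x^{2}y - 12xy + 4x + 2y - 11, LT = x^{2}y.
h_2 = 2x^{2}y - 24xy + 32x + 4y + 2, LT = x^{2}y.

S(h_1,h_2): lcm = x^{2}y. S = -12x - 12.
  leading term x: no divisor's leading term divides it; move -12x to the remainder.
  leading term 1: no divisor's leading term divides it; move -12 to the remainder.
  remainder -12x - 12 ≠ 0; add k_3 = -12x - 12 to the basis.

S(h_1,k_3): lcm = x^{2}y. S = -13xy + 4x + 2y - 11.
  leading term xy: subtract (\tfrac{13}{12}y)·k_3 from -13xy + 4x + 2y - 11 → 4x + 15y - 11
  leading term x: subtract (-\tfrac{1}{3})·k_3 from 4x + 15y - 11 → 15y - 15
  leading term y: no divisor's leading term divides it; move 15y to the remainder.
  leading term 1: no divisor's leading term divides it; move -15 to the remainder.
  remainder 15y - 15 ≠ 0; add k_4 = 15y - 15 to the basis.

The other S-polynomials (S(h_2,k_3), S(h_1,k_4), S(h_2,k_4), S(k_3,k_4)) all reduce to 0 modulo the current basis, so we have a Gröbner basis.
Inter-reduce: drop elements whose leading term is divisible by another's, tail-reduce, and make monic.
Reduced Gröbner basis: {x + 1, y - 1}.

Same reduced basis, so the two generating sets span the same ideal.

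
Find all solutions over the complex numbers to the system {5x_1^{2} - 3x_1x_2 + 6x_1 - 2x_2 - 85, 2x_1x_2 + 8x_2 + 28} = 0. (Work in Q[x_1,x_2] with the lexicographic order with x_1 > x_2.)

Compute a lex Gröbner basis by Buchberger's algorithm.
f_1 = 5x_1^{2} - 3x_1x_2 + 6x_1 - 2x_2 - 85, LT = x_1^{2}.
f_2 = 2x_1x_2 + 8x_2 + 28, LT = x_1x_2.

S(f_1,f_2): lcm = x_1^{2}x_2. S = -\tfrac{3}{5}x_1x_2^{2} - \tfrac{14}{5}x_1x_2 - 14x_1 - \tfrac{2}{5}x_2^{2} - 17x_2.
  reduce S modulo (f_1, f_2):
  remainder -14x_1 + 2x_2^{2} + \tfrac{13}{5}x_2 + \tfrac{196}{5} ≠ 0; add h_3 = -14x_1 + 2x_2^{2} + \tfrac{13}{5}x_2 + \tfrac{196}{5} to the basis.

S(f_2,h_3): lcm = x_1x_2. S = \tfrac{1}{7}x_2^{3} + \tfrac{13}{70}x_2^{2} + \tfrac{34}{5}x_2 + 14.
  reduce S modulo (f_1, f_2, h_3):
  remainder \tfrac{1}{7}x_2^{3} + \tfrac{13}{70}x_2^{2} + \tfrac{34}{5}x_2 + 14 ≠ 0; add h_4 = \tfrac{1}{7}x_2^{3} + \tfrac{13}{70}x_2^{2} + \tfrac{34}{5}x_2 + 14 to the basis.

The other S-polynomials (S(f_1,h_3), S(f_1,h_4), S(f_2,h_4), S(h_3,h_4)) all reduce to 0 modulo the current basis, so we have a Gröbner basis.
Inter-reduce: drop elements whose leading term is divisible by another's, tail-reduce, and make monic.
Reduced Gröbner basis: {x_1 - \tfrac{1}{7}x_2^{2} - \tfrac{13}{70}x_2 - \tfrac{14}{5}, x_2^{3} + \tfrac{13}{10}x_2^{2} + \tfrac{238}{5}x_2 + 98}.

From the last basis element, x_2^{3} + \tfrac{13}{10}x_2^{2} + \tfrac{238}{5}x_2 + 98 = 0, so x_2 takes values in {-2, 7/20 - 7*sqrt(399)*I/20, 7/20 + 7*sqrt(399)*I/20}. Each choice, substituted upward through the basis, yields the corresponding point(s) of the solution set.
  x_2 = -2: the earlier basis element becomes x_1 - 3 = 0, giving x_1 = 3 — point (3, -2).
  x_2 = 7/20 - 7*sqrt(399)*I/20: the earlier basis element becomes x_1 + 41/10 + sqrt(399)*I/10 = 0, giving x_1 = -41/10 - sqrt(399)*I/10 — point (-41/10 - sqrt(399)*I/10, 7/20 - 7*sqrt(399)*I/20).
  x_2 = 7/20 + 7*sqrt(399)*I/20: the earlier basis element becomes x_1 + 41/10 - sqrt(399)*I/10 = 0, giving x_1 = -41/10 + sqrt(399)*I/10 — point (-41/10 + sqrt(399)*I/10, 7/20 + 7*sqrt(399)*I/20).

{(3, -2), (-41/10 - sqrt(399)*I/10, 7/20 - 7*sqrt(399)*I/20), (-41/10 + sqrt(399)*I/10, 7/20 + 7*sqrt(399)*I/20)}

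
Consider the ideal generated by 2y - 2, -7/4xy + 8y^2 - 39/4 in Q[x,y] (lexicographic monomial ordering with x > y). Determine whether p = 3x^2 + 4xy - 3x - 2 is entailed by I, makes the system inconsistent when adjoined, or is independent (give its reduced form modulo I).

3x^2 + 4xy - 3x - 2 lies in I (it reduces to 0).

First compute the reduced Gröbner basis of I by Buchberger's algorithm.
f_1 = 2y - 2, LT = y.
f_2 = -7/4xy + 8y^2 - 39/4, LT = xy.

S(f_1,f_2): lcm = xy. S = -x + 32/7y^2 - 39/7.
  reduce S modulo (f_1, f_2):
  remainder -x - 1 ≠ 0; add h_3 = -x - 1 to the basis.

The other S-polynomials (S(f_1,h_3), S(f_2,h_3)) all reduce to 0 modulo the current basis, so we have a Gröbner basis.
Inter-reduce: drop elements whose leading term is divisible by another's, tail-reduce, and make monic.
Reduced Gröbner basis: {x + 1, y - 1}.
Label its elements g_1 = x + 1, g_2 = y - 1.

Reduce p = 3x^2 + 4xy - 3x - 2 modulo G:
  leading term x^2: subtract (3x)·g_1 from 3x^2 + 4xy - 3x - 2 → 4xy - 6x - 2
  leading term xy: subtract (4y)·g_1 from 4xy - 6x - 2 → -6x - 4y - 2
  leading term x: subtract (-6)·g_1 from -6x - 4y - 2 → -4y + 4
  leading term y: subtract (-4)·g_2 from -4y + 4 → 0
  normal form = 0.
Since the normal form is 0, p ∈ I.

Ideal membership is decidable via reduction modulo a Gröbner basis.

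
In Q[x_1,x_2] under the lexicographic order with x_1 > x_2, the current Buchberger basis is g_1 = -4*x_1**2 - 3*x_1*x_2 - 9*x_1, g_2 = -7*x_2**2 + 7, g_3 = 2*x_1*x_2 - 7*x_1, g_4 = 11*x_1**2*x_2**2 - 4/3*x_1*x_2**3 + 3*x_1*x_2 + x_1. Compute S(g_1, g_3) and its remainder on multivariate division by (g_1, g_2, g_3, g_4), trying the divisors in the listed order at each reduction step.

S(g_1, g_3) = 7/2*x_1**2 + 3/4*x_1*x_2**2 + 9/4*x_1*x_2; remainder on division = -135/16*x_1.

lcm(LM(g_1), LM(g_3)) = x_1**2*x_2.
S = (lcm/LT(g_1))·g_1 − (lcm/LT(g_3))·g_3 = 7/2*x_1**2 + 3/4*x_1*x_2**2 + 9/4*x_1*x_2.
Reduce S modulo (g_1, g_2, g_3, g_4) in that order:
  leading term x_1**2: subtract (-7/8)·g_1 from 7/2*x_1**2 + 3/4*x_1*x_2**2 + 9/4*x_1*x_2 → 3/4*x_1*x_2**2 - 3/8*x_1*x_2 - 63/8*x_1
  leading term x_1*x_2**2: subtract (-3/28*x_1)·g_2 from 3/4*x_1*x_2**2 - 3/8*x_1*x_2 - 63/8*x_1 → -3/8*x_1*x_2 - 57/8*x_1
  leading term x_1*x_2: subtract (-3/16)·g_3 from -3/8*x_1*x_2 - 57/8*x_1 → -135/16*x_1
  leading term x_1: no divisor's leading term divides it; move -135/16*x_1 to the remainder.
The remainder -135/16*x_1 is nonzero, so it would be added as the next basis element.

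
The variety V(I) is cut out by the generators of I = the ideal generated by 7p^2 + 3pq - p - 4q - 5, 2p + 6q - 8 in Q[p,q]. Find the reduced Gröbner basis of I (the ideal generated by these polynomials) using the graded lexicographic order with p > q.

G = {q^2 - 157/54q + 103/54, p + 3q - 4}

f_1 = 7p^2 + 3pq - p - 4q - 5, LT = p^2.
f_2 = 2p + 6q - 8, LT = p.

S(f_1,f_2): lcm = p^2. S = -18/7pq + 27/7p - 4/7q - 5/7.
  leading term pq: subtract (-9/7q)·f_2 from -18/7pq + 27/7p - 4/7q - 5/7 → 54/7q^2 + 27/7p - 76/7q - 5/7
  leading term q^2: no divisor's leading term divides it; move 54/7q^2 to the remainder.
  leading term p: subtract (27/14)·f_2 from 27/7p - 76/7q - 5/7 → -157/7q + 103/7
  leading term q: no divisor's leading term divides it; move -157/7q to the remainder.
  leading term 1: no divisor's leading term divides it; move 103/7 to the remainder.
  remainder 54/7q^2 - 157/7q + 103/7 ≠ 0; add g_3 = 54/7q^2 - 157/7q + 103/7 to the basis.

The other S-polynomials (S(f_1,g_3), S(f_2,g_3)) all reduce to 0 modulo the current basis, so we have a Gröbner basis.
Inter-reduce: drop elements whose leading term is divisible by another's, tail-reduce, and make monic.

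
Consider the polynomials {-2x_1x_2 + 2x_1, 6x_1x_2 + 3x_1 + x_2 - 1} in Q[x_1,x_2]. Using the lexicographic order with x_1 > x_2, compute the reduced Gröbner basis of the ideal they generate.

Buchberger's algorithm terminates because the ascending chain of leading-term ideals stabilizes.

f_1 = -2x_1x_2 + 2x_1, LT = x_1x_2.
f_2 = 6x_1x_2 + 3x_1 + x_2 - 1, LT = x_1x_2.

S(f_1,f_2): lcm = x_1x_2. S = -\tfrac{3}{2}x_1 - \tfrac{1}{6}x_2 + \tfrac{1}{6}.
  reduce S modulo (f_1, f_2):
  remainder -\tfrac{3}{2}x_1 - \tfrac{1}{6}x_2 + \tfrac{1}{6} ≠ 0; add g_3 = -\tfrac{3}{2}x_1 - \tfrac{1}{6}x_2 + \tfrac{1}{6} to the basis.

S(f_1,g_3): lcm = x_1x_2. S = -x_1 - \tfrac{1}{9}x_2^{2} + \tfrac{1}{9}x_2.
  reduce S modulo (f_1, f_2, g_3):
  remainder -\tfrac{1}{9}x_2^{2} + \tfrac{2}{9}x_2 - \tfrac{1}{9} ≠ 0; add g_4 = -\tfrac{1}{9}x_2^{2} + \tfrac{2}{9}x_2 - \tfrac{1}{9} to the basis.

The other S-polynomials (S(f_2,g_3), S(f_1,g_4), S(f_2,g_4), S(g_3,g_4)) all reduce to 0 modulo the current basis, so we have a Gröbner basis.
Inter-reduce: drop elements whose leading term is divisible by another's, tail-reduce, and make monic.

G = {x_1 + \tfrac{1}{9}x_2 - \tfrac{1}{9}, x_2^{2} - 2x_2 + 1}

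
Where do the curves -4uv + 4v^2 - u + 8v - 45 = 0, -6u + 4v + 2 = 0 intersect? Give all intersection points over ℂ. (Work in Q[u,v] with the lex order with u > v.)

Compute a lex Gröbner basis by Buchberger's algorithm.
f_1 = -4uv - u + 4v^2 + 8v - 45, LT = uv.
f_2 = -6u + 4v + 2, LT = u.

S(f_1,f_2): lcm = uv. S = 1/4u - 1/3v^2 - 5/3v + 45/4.
  leading term u: subtract (-1/24)·f_2 from 1/4u - 1/3v^2 - 5/3v + 45/4 → -1/3v^2 - 3/2v + 34/3
  leading term v^2: no divisor's leading term divides it; move -1/3v^2 to the remainder.
  leading term v: no divisor's leading term divides it; move -3/2v to the remainder.
  leading term 1: no divisor's leading term divides it; move 34/3 to the remainder.
  remainder -1/3v^2 - 3/2v + 34/3 ≠ 0; add h_3 = -1/3v^2 - 3/2v + 34/3 to the basis.

The other S-polynomials (S(f_1,h_3), S(f_2,h_3)) all reduce to 0 modulo the current basis, so we have a Gröbner basis.
Inter-reduce: drop elements whose leading term is divisible by another's, tail-reduce, and make monic.
Reduced Gröbner basis: {u - 2/3v - 1/3, v^2 + 9/2v - 34}.

From the last basis element, v^2 + 9/2v - 34 = 0, so v takes values in {-17/2, 4}. Each choice, substituted upward through the basis, yields the corresponding point(s) of the solution set.
  v = -17/2: the earlier basis element becomes u + 16/3 = 0, giving u = -16/3 — point (-16/3, -17/2).
  v = 4: the earlier basis element becomes u - 3 = 0, giving u = 3 — point (3, 4).

{(-16/3, -17/2), (3, 4)}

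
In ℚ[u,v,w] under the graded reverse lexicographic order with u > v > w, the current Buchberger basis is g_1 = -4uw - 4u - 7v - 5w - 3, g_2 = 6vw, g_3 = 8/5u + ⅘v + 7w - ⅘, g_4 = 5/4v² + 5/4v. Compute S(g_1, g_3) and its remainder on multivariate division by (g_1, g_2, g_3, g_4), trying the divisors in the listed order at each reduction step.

lcm(LM(g_1), LM(g_3)) = uw.
S = (lcm/LT(g_1))·g_1 − (lcm/LT(g_3))·g_3 = -½vw - 35/8w² + u + 7/4v + 7/4w + ¾.
Reduce S modulo (g_1, g_2, g_3, g_4) in that order:
  leading term vw: subtract (-1/12)·g_2 from -½vw - 35/8w² + u + 7/4v + 7/4w + ¾ → -35/8w² + u + 7/4v + 7/4w + ¾
  leading term w²: no divisor's leading term divides it; move -35/8w² to the remainder.
  leading term u: subtract (⅝)·g_3 from u + 7/4v + 7/4w + ¾ → 5/4v - 21/8w + 5/4
  leading term v: no divisor's leading term divides it; move 5/4v to the remainder.
  leading term w: no divisor's leading term divides it; move -21/8w to the remainder.
  leading term 1: no divisor's leading term divides it; move 5/4 to the remainder.
The remainder -35/8w² + 5/4v - 21/8w + 5/4 is nonzero, so it would be added as the next basis element.
This is the inner loop of Buchberger's algorithm — each nonzero remainder becomes a new basis element.

S(g_1, g_3) = -½vw - 35/8w² + u + 7/4v + 7/4w + ¾; remainder on division = -35/8w² + 5/4v - 21/8w + 5/4.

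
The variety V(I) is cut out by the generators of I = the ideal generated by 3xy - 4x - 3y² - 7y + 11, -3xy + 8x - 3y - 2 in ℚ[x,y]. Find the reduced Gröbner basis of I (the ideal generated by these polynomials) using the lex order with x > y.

f_1 = 3xy - 4x - 3y² - 7y + 11, LT = xy.
f_2 = -3xy + 8x - 3y - 2, LT = xy.

S(f_1,f_2): lcm = xy. S = 4/3x - y² - 10/3y + 3.
  leading term x: no divisor's leading term divides it; move 4/3x to the remainder.
  leading term y²: no divisor's leading term divides it; move -y² to the remainder.
  leading term y: no divisor's leading term divides it; move -10/3y to the remainder.
  leading term 1: no divisor's leading term divides it; move 3 to the remainder.
  remainder 4/3x - y² - 10/3y + 3 ≠ 0; add g_3 = 4/3x - y² - 10/3y + 3 to the basis.

S(f_1,g_3): lcm = xy. S = -4/3x + ¾y³ + 3/2y² - 55/12y + 11/3.
  leading term x: subtract (-1)·g_3 from -4/3x + ¾y³ + 3/2y² - 55/12y + 11/3 → ¾y³ + ½y² - 95/12y + 20/3
  leading term y³: no divisor's leading term divides it; move ¾y³ to the remainder.
  leading term y²: no divisor's leading term divides it; move ½y² to the remainder.
  leading term y: no divisor's leading term divides it; move -95/12y to the remainder.
  leading term 1: no divisor's leading term divides it; move 20/3 to the remainder.
  remainder ¾y³ + ½y² - 95/12y + 20/3 ≠ 0; add g_4 = ¾y³ + ½y² - 95/12y + 20/3 to the basis.

S(f_2,g_3): lcm = xy. S = -8/3x + ¾y³ + 5/2y² - 5/4y + ⅔.
  leading term x: subtract (-2)·g_3 from -8/3x + ¾y³ + 5/2y² - 5/4y + ⅔ → ¾y³ + ½y² - 95/12y + 20/3
  leading term y³: subtract (1)·g_4 from ¾y³ + ½y² - 95/12y + 20/3 → 0
  remainder 0.

S(f_1,g_4): lcm = xy³. S = -2xy² + 95/9xy - 80/9x - y⁴ - 7/3y³ + 11/3y².
  leading term xy²: subtract (-⅔y)·f_1 from -2xy² + 95/9xy - 80/9x - y⁴ - 7/3y³ + 11/3y² → 71/9xy - 80/9x - y⁴ - 13/3y³ - y² + 22/3y
  leading term xy: subtract (71/27)·f_1 from 71/9xy - 80/9x - y⁴ - 13/3y³ - y² + 22/3y → 44/27x - y⁴ - 13/3y³ + 62/9y² + 695/27y - 781/27
  leading term x: subtract (11/9)·g_3 from 44/27x - y⁴ - 13/3y³ + 62/9y² + 695/27y - 781/27 → -y⁴ - 13/3y³ + 73/9y² + 805/27y - 880/27
  leading term y⁴: subtract (-4/3y)·g_4 from -y⁴ - 13/3y³ + 73/9y² + 805/27y - 880/27 → -11/3y³ - 22/9y² + 1045/27y - 880/27
  leading term y³: subtract (-44/9)·g_4 from -11/3y³ - 22/9y² + 1045/27y - 880/27 → 0
  remainder 0.

S(f_2,g_4): lcm = xy³. S = -10/3xy² + 95/9xy - 80/9x + y³ + ⅔y².
  leading term xy²: subtract (-10/9y)·f_1 from -10/3xy² + 95/9xy - 80/9x + y³ + ⅔y² → 55/9xy - 80/9x - 7/3y³ - 64/9y² + 110/9y
  leading term xy: subtract (55/27)·f_1 from 55/9xy - 80/9x - 7/3y³ - 64/9y² + 110/9y → -20/27x - 7/3y³ - y² + 715/27y - 605/27
  leading term x: subtract (-5/9)·g_3 from -20/27x - 7/3y³ - y² + 715/27y - 605/27 → -7/3y³ - 14/9y² + 665/27y - 560/27
  leading term y³: subtract (-28/9)·g_4 from -7/3y³ - 14/9y² + 665/27y - 560/27 → 0
  remainder 0.

S(g_3,g_4): leading monomials are coprime, so the S-polynomial reduces to 0 (Buchberger's first criterion).
Every S-polynomial of the final basis reduces to 0, so we have a Gröbner basis.
Inter-reduce: drop elements whose leading term is divisible by another's, tail-reduce, and make monic.

G = {x - ¾y² - 5/2y + 9/4, y³ + ⅔y² - 95/9y + 80/9}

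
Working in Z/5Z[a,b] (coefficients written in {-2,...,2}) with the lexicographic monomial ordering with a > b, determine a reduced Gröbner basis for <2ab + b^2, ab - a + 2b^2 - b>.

G = {a + b^2 + b, b^3 - 2b^2}

f_1 = 2ab + b^2, LT = ab.
f_2 = ab - a + 2b^2 - b, LT = ab.

S(f_1,f_2): lcm = ab. S = a + b^2 + b.
  reduce S modulo (f_1, f_2):
  remainder a + b^2 + b ≠ 0; add g_3 = a + b^2 + b to the basis.

S(f_1,g_3): lcm = ab. S = -b^3 + 2b^2.
  reduce S modulo (f_1, f_2, g_3):
  remainder -b^3 + 2b^2 ≠ 0; add g_4 = -b^3 + 2b^2 to the basis.

The other S-polynomials (S(f_2,g_3), S(f_1,g_4), S(f_2,g_4), S(g_3,g_4)) all reduce to 0 modulo the current basis, so we have a Gröbner basis.
Inter-reduce: drop elements whose leading term is divisible by another's, tail-reduce, and make monic.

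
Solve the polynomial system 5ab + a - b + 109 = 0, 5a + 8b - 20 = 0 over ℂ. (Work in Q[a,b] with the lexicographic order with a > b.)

{(213/25, -113/40), (-4, 5)}

Compute a lex Gröbner basis by Buchberger's algorithm.
f_1 = 5ab + a - b + 109, LT = ab.
f_2 = 5a + 8b - 20, LT = a.

S(f_1,f_2): lcm = ab. S = 1/5a - 8/5b^2 + 19/5b + 109/5.
  leading term a: subtract (1/25)·f_2 from 1/5a - 8/5b^2 + 19/5b + 109/5 → -8/5b^2 + 87/25b + 113/5
  leading term b^2: no divisor's leading term divides it; move -8/5b^2 to the remainder.
  leading term b: no divisor's leading term divides it; move 87/25b to the remainder.
  leading term 1: no divisor's leading term divides it; move 113/5 to the remainder.
  remainder -8/5b^2 + 87/25b + 113/5 ≠ 0; add h_3 = -8/5b^2 + 87/25b + 113/5 to the basis.

The other S-polynomials (S(f_1,h_3), S(f_2,h_3)) all reduce to 0 modulo the current basis, so we have a Gröbner basis.
Inter-reduce: drop elements whose leading term is divisible by another's, tail-reduce, and make monic.
Reduced Gröbner basis: {a + 8/5b - 4, b^2 - 87/40b - 113/8}.

The lex basis is triangular: the last element involves only b. Solving b^2 - 87/40b - 113/8 = 0 gives b ∈ {-113/40, 5}; substituting each value into the earlier elements determines the remaining variables.
  b = -113/40: the earlier basis element becomes a - 213/25 = 0, giving a = 213/25 — point (213/25, -113/40).
  b = 5: the earlier basis element becomes a + 4 = 0, giving a = -4 — point (-4, 5).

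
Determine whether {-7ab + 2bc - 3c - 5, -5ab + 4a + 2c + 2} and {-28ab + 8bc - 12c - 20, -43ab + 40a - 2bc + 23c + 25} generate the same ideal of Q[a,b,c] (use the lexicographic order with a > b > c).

Yes, the ideals are equal.

Equality of ideals is decidable: compute both reduced Gröbner bases (unique for the ordering) and check whether they agree.
Buchberger on the first generating set:
f_1 = -7ab + 2bc - 3c - 5, LT = ab.
f_2 = -5ab + 4a + 2c + 2, LT = ab.

S(f_1,f_2): lcm = ab. S = 4/5a - 2/7bc + 29/35c + 39/35.
  reduce S modulo (f_1, f_2):
  remainder 4/5a - 2/7bc + 29/35c + 39/35 ≠ 0; add g_3 = 4/5a - 2/7bc + 29/35c + 39/35 to the basis.

S(f_1,g_3): lcm = ab. S = 5/14b^2c - 37/28bc - 39/28b + 3/7c + 5/7.
  reduce S modulo (f_1, f_2, g_3):
  remainder 5/14b^2c - 37/28bc - 39/28b + 3/7c + 5/7 ≠ 0; add g_4 = 5/14b^2c - 37/28bc - 39/28b + 3/7c + 5/7 to the basis.

The other S-polynomials (S(f_2,g_3), S(f_1,g_4), S(f_2,g_4), S(g_3,g_4)) all reduce to 0 modulo the current basis, so we have a Gröbner basis.
Inter-reduce: drop elements whose leading term is divisible by another's, tail-reduce, and make monic.
Reduced Gröbner basis: {a - 5/14bc + 29/28c + 39/28, b^2c - 37/10bc - 39/10b + 6/5c + 2}.

Buchberger on the second generating set:
h_1 = -28ab + 8bc - 12c - 20, LT = ab.
h_2 = -43ab + 40a - 2bc + 23c + 25, LT = ab.

S(h_1,h_2): lcm = ab. S = 40/43a - 100/301bc + 290/301c + 390/301.
  reduce S modulo (h_1, h_2):
  remainder 40/43a - 100/301bc + 290/301c + 390/301 ≠ 0; add k_3 = 40/43a - 100/301bc + 290/301c + 390/301 to the basis.

S(h_1,k_3): lcm = ab. S = 5/14b^2c - 37/28bc - 39/28b + 3/7c + 5/7.
  reduce S modulo (h_1, h_2, k_3):
  remainder 5/14b^2c - 37/28bc - 39/28b + 3/7c + 5/7 ≠ 0; add k_4 = 5/14b^2c - 37/28bc - 39/28b + 3/7c + 5/7 to the basis.

The other S-polynomials (S(h_2,k_3), S(h_1,k_4), S(h_2,k_4), S(k_3,k_4)) all reduce to 0 modulo the current basis, so we have a Gröbner basis.
Inter-reduce: drop elements whose leading term is divisible by another's, tail-reduce, and make monic.
Reduced Gröbner basis: {a - 5/14bc + 29/28c + 39/28, b^2c - 37/10bc - 39/10b + 6/5c + 2}.

These coincide, so the ideals are equal.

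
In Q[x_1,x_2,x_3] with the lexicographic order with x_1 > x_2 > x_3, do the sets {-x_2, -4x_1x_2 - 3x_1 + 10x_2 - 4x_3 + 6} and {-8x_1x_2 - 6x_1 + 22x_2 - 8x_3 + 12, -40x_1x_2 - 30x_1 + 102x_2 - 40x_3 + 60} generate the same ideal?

Yes, the ideals are equal.

Two ideals are equal iff their reduced Gröbner bases coincide (the reduced basis is unique for a fixed ordering).
Buchberger on the first generating set:
f_1 = -x_2, LT = x_2.
f_2 = -4x_1x_2 - 3x_1 + 10x_2 - 4x_3 + 6, LT = x_1x_2.

S(f_1,f_2): lcm = x_1x_2. S = -\tfrac{3}{4}x_1 + \tfrac{5}{2}x_2 - x_3 + \tfrac{3}{2}.
  leading term x_1: no divisor's leading term divides it; move -\tfrac{3}{4}x_1 to the remainder.
  leading term x_2: subtract (-\tfrac{5}{2})·f_1 from \tfrac{5}{2}x_2 - x_3 + \tfrac{3}{2} → -x_3 + \tfrac{3}{2}
  leading term x_3: no divisor's leading term divides it; move -x_3 to the remainder.
  leading term 1: no divisor's leading term divides it; move \tfrac{3}{2} to the remainder.
  remainder -\tfrac{3}{4}x_1 - x_3 + \tfrac{3}{2} ≠ 0; add g_3 = -\tfrac{3}{4}x_1 - x_3 + \tfrac{3}{2} to the basis.

S(f_1,g_3): leading monomials are coprime, so the S-polynomial reduces to 0 (Buchberger's first criterion).
S(f_2,g_3): lcm = x_1x_2. S = \tfrac{3}{4}x_1 - \tfrac{4}{3}x_2x_3 - \tfrac{1}{2}x_2 + x_3 - \tfrac{3}{2}.
  leading term x_1: subtract (-1)·g_3 from \tfrac{3}{4}x_1 - \tfrac{4}{3}x_2x_3 - \tfrac{1}{2}x_2 + x_3 - \tfrac{3}{2} → -\tfrac{4}{3}x_2x_3 - \tfrac{1}{2}x_2
  leading term x_2x_3: subtract (\tfrac{4}{3}x_3)·f_1 from -\tfrac{4}{3}x_2x_3 - \tfrac{1}{2}x_2 → -\tfrac{1}{2}x_2
  leading term x_2: subtract (\tfrac{1}{2})·f_1 from -\tfrac{1}{2}x_2 → 0
  remainder 0.

Every S-polynomial of the final basis reduces to 0, so we have a Gröbner basis.
Inter-reduce: drop elements whose leading term is divisible by another's, tail-reduce, and make monic.
Reduced Gröbner basis: {x_1 + \tfrac{4}{3}x_3 - 2, x_2}.

Buchberger on the second generating set:
h_1 = -8x_1x_2 - 6x_1 + 22x_2 - 8x_3 + 12, LT = x_1x_2.
h_2 = -40x_1x_2 - 30x_1 + 102x_2 - 40x_3 + 60, LT = x_1x_2.

S(h_1,h_2): lcm = x_1x_2. S = -\tfrac{1}{5}x_2.
  leading term x_2: no divisor's leading term divides it; move -\tfrac{1}{5}x_2 to the remainder.
  remainder -\tfrac{1}{5}x_2 ≠ 0; add k_3 = -\tfrac{1}{5}x_2 to the basis.

S(h_1,k_3): lcm = x_1x_2. S = \tfrac{3}{4}x_1 - \tfrac{11}{4}x_2 + x_3 - \tfrac{3}{2}.
  leading term x_1: no divisor's leading term divides it; move \tfrac{3}{4}x_1 to the remainder.
  leading term x_2: subtract (\tfrac{55}{4})·k_3 from -\tfrac{11}{4}x_2 + x_3 - \tfrac{3}{2} → x_3 - \tfrac{3}{2}
  leading term x_3: no divisor's leading term divides it; move x_3 to the remainder.
  leading term 1: no divisor's leading term divides it; move -\tfrac{3}{2} to the remainder.
  remainder \tfrac{3}{4}x_1 + x_3 - \tfrac{3}{2} ≠ 0; add k_4 = \tfrac{3}{4}x_1 + x_3 - \tfrac{3}{2} to the basis.

S(h_2,k_3): lcm = x_1x_2. S = \tfrac{3}{4}x_1 - \tfrac{51}{20}x_2 + x_3 - \tfrac{3}{2}.
  leading term x_1: subtract (1)·k_4 from \tfrac{3}{4}x_1 - \tfrac{51}{20}x_2 + x_3 - \tfrac{3}{2} → -\tfrac{51}{20}x_2
  leading term x_2: subtract (\tfrac{51}{4})·k_3 from -\tfrac{51}{20}x_2 → 0
  remainder 0.

S(h_1,k_4): lcm = x_1x_2. S = \tfrac{3}{4}x_1 - \tfrac{4}{3}x_2x_3 - \tfrac{3}{4}x_2 + x_3 - \tfrac{3}{2}.
  leading term x_1: subtract (1)·k_4 from \tfrac{3}{4}x_1 - \tfrac{4}{3}x_2x_3 - \tfrac{3}{4}x_2 + x_3 - \tfrac{3}{2} → -\tfrac{4}{3}x_2x_3 - \tfrac{3}{4}x_2
  leading term x_2x_3: subtract (\tfrac{20}{3}x_3)·k_3 from -\tfrac{4}{3}x_2x_3 - \tfrac{3}{4}x_2 → -\tfrac{3}{4}x_2
  leading term x_2: subtract (\tfrac{15}{4})·k_3 from -\tfrac{3}{4}x_2 → 0
  remainder 0.

S(h_2,k_4): lcm = x_1x_2. S = \tfrac{3}{4}x_1 - \tfrac{4}{3}x_2x_3 - \tfrac{11}{20}x_2 + x_3 - \tfrac{3}{2}.
  leading term x_1: subtract (1)·k_4 from \tfrac{3}{4}x_1 - \tfrac{4}{3}x_2x_3 - \tfrac{11}{20}x_2 + x_3 - \tfrac{3}{2} → -\tfrac{4}{3}x_2x_3 - \tfrac{11}{20}x_2
  leading term x_2x_3: subtract (\tfrac{20}{3}x_3)·k_3 from -\tfrac{4}{3}x_2x_3 - \tfrac{11}{20}x_2 → -\tfrac{11}{20}x_2
  leading term x_2: subtract (\tfrac{11}{4})·k_3 from -\tfrac{11}{20}x_2 → 0
  remainder 0.

S(k_3,k_4): leading monomials are coprime, so the S-polynomial reduces to 0 (Buchberger's first criterion).
Every S-polynomial of the final basis reduces to 0, so we have a Gröbner basis.
Inter-reduce: drop elements whose leading term is divisible by another's, tail-reduce, and make monic.
Reduced Gröbner basis: {x_1 + \tfrac{4}{3}x_3 - 2, x_2}.

Same reduced basis, so the two generating sets span the same ideal.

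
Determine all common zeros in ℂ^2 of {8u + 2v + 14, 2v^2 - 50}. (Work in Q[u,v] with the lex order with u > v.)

Compute a lex Gröbner basis by Buchberger's algorithm.
f_1 = 8u + 2v + 14, LT = u.
f_2 = 2v^2 - 50, LT = v^2.

S(f_1,f_2): leading monomials are coprime, so the S-polynomial reduces to 0 (Buchberger's first criterion).
Every S-polynomial of the final basis reduces to 0, so we have a Gröbner basis.
Inter-reduce: drop elements whose leading term is divisible by another's, tail-reduce, and make monic.
Reduced Gröbner basis: {u + 1/4v + 7/4, v^2 - 25}.

A lex Gröbner basis eliminates variables successively. Here v^2 - 25 depends only on v, with roots {-5, 5}; lifting each root through the earlier basis elements recovers the full solutions.
  v = -5: the earlier basis element becomes u + 1/2 = 0, giving u = -1/2 — point (-1/2, -5).
  v = 5: the earlier basis element becomes u + 3 = 0, giving u = -3 — point (-3, 5).
Check: every point annihilates each of the original generators.

{(-1/2, -5), (-3, 5)}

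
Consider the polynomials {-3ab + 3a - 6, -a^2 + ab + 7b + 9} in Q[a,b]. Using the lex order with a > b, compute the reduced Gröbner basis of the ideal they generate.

G = {a + 7/2b^2 - 9/2, b^3 - b^2 - 9/7b + 5/7}

f_1 = -3ab + 3a - 6, LT = ab.
f_2 = -a^2 + ab + 7b + 9, LT = a^2.

S(f_1,f_2): lcm = a^2b. S = -a^2 + ab^2 + 2a + 7b^2 + 9b.
  leading term a^2: subtract (1)·f_2 from -a^2 + ab^2 + 2a + 7b^2 + 9b → ab^2 - ab + 2a + 7b^2 + 2b - 9
  leading term ab^2: subtract (-1/3b)·f_1 from ab^2 - ab + 2a + 7b^2 + 2b - 9 → 2a + 7b^2 - 9
  leading term a: no divisor's leading term divides it; move 2a to the remainder.
  leading term b^2: no divisor's leading term divides it; move 7b^2 to the remainder.
  leading term 1: no divisor's leading term divides it; move -9 to the remainder.
  remainder 2a + 7b^2 - 9 ≠ 0; add g_3 = 2a + 7b^2 - 9 to the basis.

S(f_1,g_3): lcm = ab. S = -a - 7/2b^3 + 9/2b + 2.
  leading term a: subtract (-1/2)·g_3 from -a - 7/2b^3 + 9/2b + 2 → -7/2b^3 + 7/2b^2 + 9/2b - 5/2
  leading term b^3: no divisor's leading term divides it; move -7/2b^3 to the remainder.
  leading term b^2: no divisor's leading term divides it; move 7/2b^2 to the remainder.
  leading term b: no divisor's leading term divides it; move 9/2b to the remainder.
  leading term 1: no divisor's leading term divides it; move -5/2 to the remainder.
  remainder -7/2b^3 + 7/2b^2 + 9/2b - 5/2 ≠ 0; add g_4 = -7/2b^3 + 7/2b^2 + 9/2b - 5/2 to the basis.

The other S-polynomials (S(f_2,g_3), S(f_1,g_4), S(f_2,g_4), S(g_3,g_4)) all reduce to 0 modulo the current basis, so we have a Gröbner basis.
Inter-reduce: drop elements whose leading term is divisible by another's, tail-reduce, and make monic.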